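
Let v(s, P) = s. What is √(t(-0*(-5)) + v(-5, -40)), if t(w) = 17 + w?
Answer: 2*√3 ≈ 3.4641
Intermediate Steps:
√(t(-0*(-5)) + v(-5, -40)) = √((17 - 0*(-5)) - 5) = √((17 - 7*0) - 5) = √((17 + 0) - 5) = √(17 - 5) = √12 = 2*√3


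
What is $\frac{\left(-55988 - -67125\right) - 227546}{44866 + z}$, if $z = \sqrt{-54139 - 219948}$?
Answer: $- \frac{9709406194}{2013232043} + \frac{216409 i \sqrt{274087}}{2013232043} \approx -4.8228 + 0.056276 i$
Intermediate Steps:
$z = i \sqrt{274087}$ ($z = \sqrt{-274087} = i \sqrt{274087} \approx 523.53 i$)
$\frac{\left(-55988 - -67125\right) - 227546}{44866 + z} = \frac{\left(-55988 - -67125\right) - 227546}{44866 + i \sqrt{274087}} = \frac{\left(-55988 + 67125\right) - 227546}{44866 + i \sqrt{274087}} = \frac{11137 - 227546}{44866 + i \sqrt{274087}} = - \frac{216409}{44866 + i \sqrt{274087}}$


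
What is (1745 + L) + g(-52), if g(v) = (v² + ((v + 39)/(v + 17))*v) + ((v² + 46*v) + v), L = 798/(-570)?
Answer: 32818/7 ≈ 4688.3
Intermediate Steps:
L = -7/5 (L = 798*(-1/570) = -7/5 ≈ -1.4000)
g(v) = 2*v² + 47*v + v*(39 + v)/(17 + v) (g(v) = (v² + ((39 + v)/(17 + v))*v) + (v² + 47*v) = (v² + v*(39 + v)/(17 + v)) + (v² + 47*v) = 2*v² + 47*v + v*(39 + v)/(17 + v))
(1745 + L) + g(-52) = (1745 - 7/5) + 2*(-52)*(419 + (-52)² + 41*(-52))/(17 - 52) = 8718/5 + 2*(-52)*(419 + 2704 - 2132)/(-35) = 8718/5 + 2*(-52)*(-1/35)*991 = 8718/5 + 103064/35 = 32818/7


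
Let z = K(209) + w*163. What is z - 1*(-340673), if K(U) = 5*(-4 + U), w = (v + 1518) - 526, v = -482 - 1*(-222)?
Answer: 461014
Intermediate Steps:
v = -260 (v = -482 + 222 = -260)
w = 732 (w = (-260 + 1518) - 526 = 1258 - 526 = 732)
K(U) = -20 + 5*U
z = 120341 (z = (-20 + 5*209) + 732*163 = (-20 + 1045) + 119316 = 1025 + 119316 = 120341)
z - 1*(-340673) = 120341 - 1*(-340673) = 120341 + 340673 = 461014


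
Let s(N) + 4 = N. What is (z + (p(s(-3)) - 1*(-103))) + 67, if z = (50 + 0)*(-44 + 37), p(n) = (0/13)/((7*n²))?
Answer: -180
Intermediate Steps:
s(N) = -4 + N
p(n) = 0 (p(n) = (0*(1/13))*(1/(7*n²)) = 0*(1/(7*n²)) = 0)
z = -350 (z = 50*(-7) = -350)
(z + (p(s(-3)) - 1*(-103))) + 67 = (-350 + (0 - 1*(-103))) + 67 = (-350 + (0 + 103)) + 67 = (-350 + 103) + 67 = -247 + 67 = -180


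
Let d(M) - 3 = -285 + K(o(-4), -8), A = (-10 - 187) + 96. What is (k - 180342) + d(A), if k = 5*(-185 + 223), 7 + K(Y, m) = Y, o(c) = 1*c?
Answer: -180445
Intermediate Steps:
o(c) = c
K(Y, m) = -7 + Y
A = -101 (A = -197 + 96 = -101)
k = 190 (k = 5*38 = 190)
d(M) = -293 (d(M) = 3 + (-285 + (-7 - 4)) = 3 + (-285 - 11) = 3 - 296 = -293)
(k - 180342) + d(A) = (190 - 180342) - 293 = -180152 - 293 = -180445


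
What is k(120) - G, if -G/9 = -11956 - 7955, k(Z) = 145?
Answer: -179054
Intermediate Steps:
G = 179199 (G = -9*(-11956 - 7955) = -9*(-19911) = 179199)
k(120) - G = 145 - 1*179199 = 145 - 179199 = -179054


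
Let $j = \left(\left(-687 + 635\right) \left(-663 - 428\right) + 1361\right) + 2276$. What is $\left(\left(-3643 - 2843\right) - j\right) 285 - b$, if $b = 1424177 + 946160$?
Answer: $-21424012$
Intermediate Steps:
$j = 60369$ ($j = \left(\left(-52\right) \left(-1091\right) + 1361\right) + 2276 = \left(56732 + 1361\right) + 2276 = 58093 + 2276 = 60369$)
$b = 2370337$
$\left(\left(-3643 - 2843\right) - j\right) 285 - b = \left(\left(-3643 - 2843\right) - 60369\right) 285 - 2370337 = \left(-6486 - 60369\right) 285 - 2370337 = \left(-66855\right) 285 - 2370337 = -19053675 - 2370337 = -21424012$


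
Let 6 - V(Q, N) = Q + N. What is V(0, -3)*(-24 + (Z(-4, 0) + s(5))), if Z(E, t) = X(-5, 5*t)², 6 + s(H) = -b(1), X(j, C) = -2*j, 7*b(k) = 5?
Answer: 4365/7 ≈ 623.57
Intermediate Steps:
b(k) = 5/7 (b(k) = (⅐)*5 = 5/7)
s(H) = -47/7 (s(H) = -6 - 1*5/7 = -6 - 5/7 = -47/7)
V(Q, N) = 6 - N - Q (V(Q, N) = 6 - (Q + N) = 6 - (N + Q) = 6 + (-N - Q) = 6 - N - Q)
Z(E, t) = 100 (Z(E, t) = (-2*(-5))² = 10² = 100)
V(0, -3)*(-24 + (Z(-4, 0) + s(5))) = (6 - 1*(-3) - 1*0)*(-24 + (100 - 47/7)) = (6 + 3 + 0)*(-24 + 653/7) = 9*(485/7) = 4365/7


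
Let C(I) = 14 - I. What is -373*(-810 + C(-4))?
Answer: 295416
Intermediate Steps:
-373*(-810 + C(-4)) = -373*(-810 + (14 - 1*(-4))) = -373*(-810 + (14 + 4)) = -373*(-810 + 18) = -373*(-792) = 295416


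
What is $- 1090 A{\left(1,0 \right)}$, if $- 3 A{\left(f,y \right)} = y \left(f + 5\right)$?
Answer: $0$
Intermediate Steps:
$A{\left(f,y \right)} = - \frac{y \left(5 + f\right)}{3}$ ($A{\left(f,y \right)} = - \frac{y \left(f + 5\right)}{3} = - \frac{y \left(5 + f\right)}{3}$)
$- 1090 A{\left(1,0 \right)} = - 1090 \left(\left(- \frac{1}{3}\right) 0 \left(5 + 1\right)\right) = - 1090 \left(\left(- \frac{1}{3}\right) 0 \cdot 6\right) = \left(-1090\right) 0 = 0$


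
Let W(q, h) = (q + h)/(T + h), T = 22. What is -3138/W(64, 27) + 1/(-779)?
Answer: -17111527/10127 ≈ -1689.7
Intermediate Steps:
W(q, h) = (h + q)/(22 + h) (W(q, h) = (q + h)/(22 + h) = (h + q)/(22 + h))
-3138/W(64, 27) + 1/(-779) = -3138*(22 + 27)/(27 + 64) + 1/(-779) = -3138/(91/49) - 1/779 = -3138/((1/49)*91) - 1/779 = -3138/13/7 - 1/779 = -3138*7/13 - 1/779 = -21966/13 - 1/779 = -17111527/10127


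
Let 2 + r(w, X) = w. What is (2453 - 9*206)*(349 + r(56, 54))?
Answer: 241397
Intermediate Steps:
r(w, X) = -2 + w
(2453 - 9*206)*(349 + r(56, 54)) = (2453 - 9*206)*(349 + (-2 + 56)) = (2453 - 1854)*(349 + 54) = 599*403 = 241397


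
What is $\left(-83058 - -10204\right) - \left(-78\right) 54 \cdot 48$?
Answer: $129322$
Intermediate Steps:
$\left(-83058 - -10204\right) - \left(-78\right) 54 \cdot 48 = \left(-83058 + 10204\right) - \left(-4212\right) 48 = -72854 - -202176 = -72854 + 202176 = 129322$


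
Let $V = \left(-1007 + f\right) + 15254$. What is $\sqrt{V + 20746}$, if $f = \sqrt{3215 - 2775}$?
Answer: $\sqrt{34993 + 2 \sqrt{110}} \approx 187.12$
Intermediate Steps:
$f = 2 \sqrt{110}$ ($f = \sqrt{440} = 2 \sqrt{110} \approx 20.976$)
$V = 14247 + 2 \sqrt{110}$ ($V = \left(-1007 + 2 \sqrt{110}\right) + 15254 = 14247 + 2 \sqrt{110} \approx 14268.0$)
$\sqrt{V + 20746} = \sqrt{\left(14247 + 2 \sqrt{110}\right) + 20746} = \sqrt{34993 + 2 \sqrt{110}}$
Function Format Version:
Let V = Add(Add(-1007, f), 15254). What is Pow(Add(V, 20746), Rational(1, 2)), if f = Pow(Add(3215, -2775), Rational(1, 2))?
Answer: Pow(Add(34993, Mul(2, Pow(110, Rational(1, 2)))), Rational(1, 2)) ≈ 187.12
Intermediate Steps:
f = Mul(2, Pow(110, Rational(1, 2))) (f = Pow(440, Rational(1, 2)) = Mul(2, Pow(110, Rational(1, 2))) ≈ 20.976)
V = Add(14247, Mul(2, Pow(110, Rational(1, 2)))) (V = Add(Add(-1007, Mul(2, Pow(110, Rational(1, 2)))), 15254) = Add(14247, Mul(2, Pow(110, Rational(1, 2)))) ≈ 14268.)
Pow(Add(V, 20746), Rational(1, 2)) = Pow(Add(Add(14247, Mul(2, Pow(110, Rational(1, 2)))), 20746), Rational(1, 2)) = Pow(Add(34993, Mul(2, Pow(110, Rational(1, 2)))), Rational(1, 2))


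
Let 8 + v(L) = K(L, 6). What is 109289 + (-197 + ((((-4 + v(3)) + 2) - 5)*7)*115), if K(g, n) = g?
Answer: 99432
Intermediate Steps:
v(L) = -8 + L
109289 + (-197 + ((((-4 + v(3)) + 2) - 5)*7)*115) = 109289 + (-197 + ((((-4 + (-8 + 3)) + 2) - 5)*7)*115) = 109289 + (-197 + ((((-4 - 5) + 2) - 5)*7)*115) = 109289 + (-197 + (((-9 + 2) - 5)*7)*115) = 109289 + (-197 + ((-7 - 5)*7)*115) = 109289 + (-197 - 12*7*115) = 109289 + (-197 - 84*115) = 109289 + (-197 - 9660) = 109289 - 9857 = 99432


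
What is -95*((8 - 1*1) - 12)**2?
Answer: -2375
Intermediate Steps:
-95*((8 - 1*1) - 12)**2 = -95*((8 - 1) - 12)**2 = -95*(7 - 12)**2 = -95*(-5)**2 = -95*25 = -2375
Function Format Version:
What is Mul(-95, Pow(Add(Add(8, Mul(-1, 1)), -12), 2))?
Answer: -2375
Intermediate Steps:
Mul(-95, Pow(Add(Add(8, Mul(-1, 1)), -12), 2)) = Mul(-95, Pow(Add(Add(8, -1), -12), 2)) = Mul(-95, Pow(Add(7, -12), 2)) = Mul(-95, Pow(-5, 2)) = Mul(-95, 25) = -2375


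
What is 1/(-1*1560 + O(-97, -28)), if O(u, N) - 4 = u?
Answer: -1/1653 ≈ -0.00060496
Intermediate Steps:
O(u, N) = 4 + u
1/(-1*1560 + O(-97, -28)) = 1/(-1*1560 + (4 - 97)) = 1/(-1560 - 93) = 1/(-1653) = -1/1653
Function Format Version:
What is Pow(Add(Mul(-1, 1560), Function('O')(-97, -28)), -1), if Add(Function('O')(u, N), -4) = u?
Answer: Rational(-1, 1653) ≈ -0.00060496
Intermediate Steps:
Function('O')(u, N) = Add(4, u)
Pow(Add(Mul(-1, 1560), Function('O')(-97, -28)), -1) = Pow(Add(Mul(-1, 1560), Add(4, -97)), -1) = Pow(Add(-1560, -93), -1) = Pow(-1653, -1) = Rational(-1, 1653)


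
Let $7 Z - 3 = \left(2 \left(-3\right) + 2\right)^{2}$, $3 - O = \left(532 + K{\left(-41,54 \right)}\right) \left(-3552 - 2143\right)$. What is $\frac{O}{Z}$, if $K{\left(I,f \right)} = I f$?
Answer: $- \frac{67052909}{19} \approx -3.5291 \cdot 10^{6}$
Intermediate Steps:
$O = -9578987$ ($O = 3 - \left(532 - 2214\right) \left(-3552 - 2143\right) = 3 - \left(532 - 2214\right) \left(-5695\right) = 3 - \left(-1682\right) \left(-5695\right) = 3 - 9578990 = -9578987$)
$Z = \frac{19}{7}$ ($Z = \frac{3}{7} + \frac{\left(2 \left(-3\right) + 2\right)^{2}}{7} = \frac{3}{7} + \frac{\left(-6 + 2\right)^{2}}{7} = \frac{3}{7} + \frac{\left(-4\right)^{2}}{7} = \frac{3}{7} + \frac{1}{7} \cdot 16 = \frac{3}{7} + \frac{16}{7} = \frac{19}{7} \approx 2.7143$)
$\frac{O}{Z} = - \frac{9578987}{\frac{19}{7}} = \left(-9578987\right) \frac{7}{19} = - \frac{67052909}{19}$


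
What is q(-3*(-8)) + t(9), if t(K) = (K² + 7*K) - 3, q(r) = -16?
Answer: 125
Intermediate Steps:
t(K) = -3 + K² + 7*K
q(-3*(-8)) + t(9) = -16 + (-3 + 9² + 7*9) = -16 + (-3 + 81 + 63) = -16 + 141 = 125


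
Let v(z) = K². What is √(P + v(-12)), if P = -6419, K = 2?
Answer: I*√6415 ≈ 80.094*I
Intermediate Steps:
v(z) = 4 (v(z) = 2² = 4)
√(P + v(-12)) = √(-6419 + 4) = √(-6415) = I*√6415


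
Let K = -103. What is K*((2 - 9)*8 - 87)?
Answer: 14729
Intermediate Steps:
K*((2 - 9)*8 - 87) = -103*((2 - 9)*8 - 87) = -103*(-7*8 - 87) = -103*(-56 - 87) = -103*(-143) = 14729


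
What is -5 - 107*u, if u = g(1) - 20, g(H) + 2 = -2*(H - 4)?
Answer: 1707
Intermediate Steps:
g(H) = 6 - 2*H (g(H) = -2 - 2*(H - 4) = -2 - 2*(-4 + H) = -2 + (8 - 2*H) = 6 - 2*H)
u = -16 (u = (6 - 2*1) - 20 = (6 - 2) - 20 = 4 - 20 = -16)
-5 - 107*u = -5 - 107*(-16) = -5 + 1712 = 1707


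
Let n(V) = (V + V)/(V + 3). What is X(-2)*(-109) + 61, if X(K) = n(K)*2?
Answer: 933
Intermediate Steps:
n(V) = 2*V/(3 + V) (n(V) = (2*V)/(3 + V) = 2*V/(3 + V))
X(K) = 4*K/(3 + K) (X(K) = (2*K/(3 + K))*2 = 4*K/(3 + K))
X(-2)*(-109) + 61 = (4*(-2)/(3 - 2))*(-109) + 61 = (4*(-2)/1)*(-109) + 61 = (4*(-2)*1)*(-109) + 61 = -8*(-109) + 61 = 872 + 61 = 933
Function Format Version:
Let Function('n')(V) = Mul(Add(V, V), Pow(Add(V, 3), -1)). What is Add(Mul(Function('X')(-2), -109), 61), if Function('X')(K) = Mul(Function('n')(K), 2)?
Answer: 933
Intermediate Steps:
Function('n')(V) = Mul(2, V, Pow(Add(3, V), -1)) (Function('n')(V) = Mul(Mul(2, V), Pow(Add(3, V), -1)) = Mul(2, V, Pow(Add(3, V), -1)))
Function('X')(K) = Mul(4, K, Pow(Add(3, K), -1)) (Function('X')(K) = Mul(Mul(2, K, Pow(Add(3, K), -1)), 2) = Mul(4, K, Pow(Add(3, K), -1)))
Add(Mul(Function('X')(-2), -109), 61) = Add(Mul(Mul(4, -2, Pow(Add(3, -2), -1)), -109), 61) = Add(Mul(Mul(4, -2, Pow(1, -1)), -109), 61) = Add(Mul(Mul(4, -2, 1), -109), 61) = Add(Mul(-8, -109), 61) = Add(872, 61) = 933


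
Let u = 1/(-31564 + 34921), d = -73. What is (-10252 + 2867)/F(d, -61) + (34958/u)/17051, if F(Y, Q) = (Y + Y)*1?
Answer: 17259606511/2489446 ≈ 6933.1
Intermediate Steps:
F(Y, Q) = 2*Y (F(Y, Q) = (2*Y)*1 = 2*Y)
u = 1/3357 ≈ 0.00029788
(-10252 + 2867)/F(d, -61) + (34958/u)/17051 = (-10252 + 2867)/((2*(-73))) + (34958/(1/3357))/17051 = -7385/(-146) + (34958*3357)*(1/17051) = -7385*(-1/146) + 117354006*(1/17051) = 7385/146 + 117354006/17051 = 17259606511/2489446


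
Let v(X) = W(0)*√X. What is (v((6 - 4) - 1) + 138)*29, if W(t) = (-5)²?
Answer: 4727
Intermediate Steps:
W(t) = 25
v(X) = 25*√X
(v((6 - 4) - 1) + 138)*29 = (25*√((6 - 4) - 1) + 138)*29 = (25*√(2 - 1) + 138)*29 = (25*√1 + 138)*29 = (25*1 + 138)*29 = (25 + 138)*29 = 163*29 = 4727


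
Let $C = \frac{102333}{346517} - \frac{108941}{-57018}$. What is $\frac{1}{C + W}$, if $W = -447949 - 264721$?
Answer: $- \frac{19757706306}{14080680968365529} \approx -1.4032 \cdot 10^{-6}$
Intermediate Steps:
$W = -712670$
$C = \frac{43584731491}{19757706306}$ ($C = 102333 \cdot \frac{1}{346517} - - \frac{108941}{57018} = \frac{102333}{346517} + \frac{108941}{57018} = \frac{43584731491}{19757706306} \approx 2.206$)
$\frac{1}{C + W} = \frac{1}{\frac{43584731491}{19757706306} - 712670} = \frac{1}{- \frac{14080680968365529}{19757706306}} = - \frac{19757706306}{14080680968365529}$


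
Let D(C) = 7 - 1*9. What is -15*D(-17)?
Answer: 30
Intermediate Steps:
D(C) = -2 (D(C) = 7 - 9 = -2)
-15*D(-17) = -15*(-2) = 30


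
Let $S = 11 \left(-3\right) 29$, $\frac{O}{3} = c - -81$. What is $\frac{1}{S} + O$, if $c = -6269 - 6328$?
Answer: $- \frac{35933437}{957} \approx -37548.0$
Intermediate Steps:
$c = -12597$ ($c = -6269 - 6328 = -12597$)
$O = -37548$ ($O = 3 \left(-12597 - -81\right) = 3 \left(-12597 + 81\right) = 3 \left(-12516\right) = -37548$)
$S = -957$ ($S = \left(-33\right) 29 = -957$)
$\frac{1}{S} + O = \frac{1}{-957} - 37548 = - \frac{1}{957} - 37548 = - \frac{35933437}{957}$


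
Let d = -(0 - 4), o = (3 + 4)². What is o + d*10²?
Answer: 449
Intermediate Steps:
o = 49 (o = 7² = 49)
d = 4 (d = -1*(-4) = 4)
o + d*10² = 49 + 4*10² = 49 + 4*100 = 49 + 400 = 449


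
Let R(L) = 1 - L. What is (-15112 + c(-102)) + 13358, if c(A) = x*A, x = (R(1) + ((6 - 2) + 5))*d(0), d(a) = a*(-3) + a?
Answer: -1754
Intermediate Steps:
d(a) = -2*a (d(a) = -3*a + a = -2*a)
x = 0 (x = ((1 - 1*1) + ((6 - 2) + 5))*(-2*0) = ((1 - 1) + (4 + 5))*0 = (0 + 9)*0 = 9*0 = 0)
c(A) = 0 (c(A) = 0*A = 0)
(-15112 + c(-102)) + 13358 = (-15112 + 0) + 13358 = -15112 + 13358 = -1754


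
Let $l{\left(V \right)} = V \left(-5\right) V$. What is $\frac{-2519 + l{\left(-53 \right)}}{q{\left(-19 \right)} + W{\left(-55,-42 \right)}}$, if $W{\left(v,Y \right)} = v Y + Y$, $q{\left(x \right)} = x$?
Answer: $- \frac{16564}{2249} \approx -7.3651$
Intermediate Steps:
$l{\left(V \right)} = - 5 V^{2}$ ($l{\left(V \right)} = - 5 V V = - 5 V^{2}$)
$W{\left(v,Y \right)} = Y + Y v$ ($W{\left(v,Y \right)} = Y v + Y = Y + Y v$)
$\frac{-2519 + l{\left(-53 \right)}}{q{\left(-19 \right)} + W{\left(-55,-42 \right)}} = \frac{-2519 - 5 \left(-53\right)^{2}}{-19 - 42 \left(1 - 55\right)} = \frac{-2519 - 14045}{-19 - -2268} = \frac{-2519 - 14045}{-19 + 2268} = - \frac{16564}{2249}$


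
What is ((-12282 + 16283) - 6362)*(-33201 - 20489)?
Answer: 126762090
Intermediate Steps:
((-12282 + 16283) - 6362)*(-33201 - 20489) = (4001 - 6362)*(-53690) = -2361*(-53690) = 126762090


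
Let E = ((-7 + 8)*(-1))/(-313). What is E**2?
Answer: 1/97969 ≈ 1.0207e-5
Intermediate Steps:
E = 1/313 (E = (1*(-1))*(-1/313) = -1*(-1/313) = 1/313 ≈ 0.0031949)
E**2 = (1/313)**2 = 1/97969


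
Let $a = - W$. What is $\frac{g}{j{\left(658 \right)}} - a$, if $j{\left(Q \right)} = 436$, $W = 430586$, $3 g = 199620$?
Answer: $\frac{46950509}{109} \approx 4.3074 \cdot 10^{5}$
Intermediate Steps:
$g = 66540$ ($g = \frac{1}{3} \cdot 199620 = 66540$)
$a = -430586$ ($a = \left(-1\right) 430586 = -430586$)
$\frac{g}{j{\left(658 \right)}} - a = \frac{66540}{436} - -430586 = 66540 \cdot \frac{1}{436} + 430586 = \frac{16635}{109} + 430586 = \frac{46950509}{109}$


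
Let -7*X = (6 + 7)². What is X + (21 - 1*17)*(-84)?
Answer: -2521/7 ≈ -360.14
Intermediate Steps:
X = -169/7 (X = -(6 + 7)²/7 = -⅐*13² = -⅐*169 = -169/7 ≈ -24.143)
X + (21 - 1*17)*(-84) = -169/7 + (21 - 1*17)*(-84) = -169/7 + (21 - 17)*(-84) = -169/7 + 4*(-84) = -169/7 - 336 = -2521/7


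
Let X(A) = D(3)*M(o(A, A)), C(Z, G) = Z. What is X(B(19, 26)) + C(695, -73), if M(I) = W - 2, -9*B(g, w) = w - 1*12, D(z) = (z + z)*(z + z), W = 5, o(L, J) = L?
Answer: 803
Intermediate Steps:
D(z) = 4*z**2 (D(z) = (2*z)*(2*z) = 4*z**2)
B(g, w) = 4/3 - w/9 (B(g, w) = -(w - 1*12)/9 = -(w - 12)/9 = -(-12 + w)/9 = 4/3 - w/9)
M(I) = 3 (M(I) = 5 - 2 = 3)
X(A) = 108 (X(A) = (4*3**2)*3 = (4*9)*3 = 36*3 = 108)
X(B(19, 26)) + C(695, -73) = 108 + 695 = 803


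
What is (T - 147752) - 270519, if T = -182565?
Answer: -600836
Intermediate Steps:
(T - 147752) - 270519 = (-182565 - 147752) - 270519 = -330317 - 270519 = -600836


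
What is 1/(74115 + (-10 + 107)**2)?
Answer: 1/83524 ≈ 1.1973e-5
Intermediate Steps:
1/(74115 + (-10 + 107)**2) = 1/(74115 + 97**2) = 1/(74115 + 9409) = 1/83524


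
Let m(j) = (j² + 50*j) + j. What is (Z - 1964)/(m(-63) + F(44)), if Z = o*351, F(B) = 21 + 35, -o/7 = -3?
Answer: 5407/812 ≈ 6.6589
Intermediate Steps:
o = 21 (o = -7*(-3) = 21)
m(j) = j² + 51*j
F(B) = 56
Z = 7371 (Z = 21*351 = 7371)
(Z - 1964)/(m(-63) + F(44)) = (7371 - 1964)/(-63*(51 - 63) + 56) = 5407/(-63*(-12) + 56) = 5407/(756 + 56) = 5407/812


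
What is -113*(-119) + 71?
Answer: 13518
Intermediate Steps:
-113*(-119) + 71 = 13447 + 71 = 13518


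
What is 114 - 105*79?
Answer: -8181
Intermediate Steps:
114 - 105*79 = 114 - 8295 = -8181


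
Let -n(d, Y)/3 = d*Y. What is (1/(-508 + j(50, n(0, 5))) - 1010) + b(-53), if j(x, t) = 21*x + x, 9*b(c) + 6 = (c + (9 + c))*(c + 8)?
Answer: -933581/1776 ≈ -525.67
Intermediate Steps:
b(c) = -⅔ + (8 + c)*(9 + 2*c)/9 (b(c) = -⅔ + ((c + (9 + c))*(c + 8))/9 = -⅔ + ((9 + 2*c)*(8 + c))/9 = -⅔ + ((8 + c)*(9 + 2*c))/9 = -⅔ + (8 + c)*(9 + 2*c)/9)
n(d, Y) = -3*Y*d (n(d, Y) = -3*d*Y = -3*Y*d)
j(x, t) = 22*x
(1/(-508 + j(50, n(0, 5))) - 1010) + b(-53) = (1/(-508 + 22*50) - 1010) + (22/3 + (2/9)*(-53)² + (25/9)*(-53)) = (1/(-508 + 1100) - 1010) + (22/3 + (2/9)*2809 - 1325/9) = (1/592 - 1010) + (22/3 + 5618/9 - 1325/9) = (1/592 - 1010) + 1453/3 = -597919/592 + 1453/3 = -933581/1776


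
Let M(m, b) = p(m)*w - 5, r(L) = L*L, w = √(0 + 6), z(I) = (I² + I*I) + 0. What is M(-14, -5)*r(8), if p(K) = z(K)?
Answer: -320 + 25088*√6 ≈ 61133.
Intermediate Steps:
z(I) = 2*I² (z(I) = (I² + I²) + 0 = 2*I² + 0 = 2*I²)
p(K) = 2*K²
w = √6 ≈ 2.4495
r(L) = L²
M(m, b) = -5 + 2*√6*m² (M(m, b) = (2*m²)*√6 - 5 = 2*√6*m² - 5 = -5 + 2*√6*m²)
M(-14, -5)*r(8) = (-5 + 2*√6*(-14)²)*8² = (-5 + 2*√6*196)*64 = (-5 + 392*√6)*64 = -320 + 25088*√6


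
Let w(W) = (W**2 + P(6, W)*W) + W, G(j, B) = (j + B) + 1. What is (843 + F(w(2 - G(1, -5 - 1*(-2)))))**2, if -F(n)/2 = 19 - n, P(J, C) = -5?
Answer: 638401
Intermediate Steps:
G(j, B) = 1 + B + j (G(j, B) = (B + j) + 1 = 1 + B + j)
w(W) = W**2 - 4*W (w(W) = (W**2 - 5*W) + W = W**2 - 4*W)
F(n) = -38 + 2*n (F(n) = -2*(19 - n) = -38 + 2*n)
(843 + F(w(2 - G(1, -5 - 1*(-2)))))**2 = (843 + (-38 + 2*((2 - (1 + (-5 - 1*(-2)) + 1))*(-4 + (2 - (1 + (-5 - 1*(-2)) + 1))))))**2 = (843 + (-38 + 2*((2 - (1 + (-5 + 2) + 1))*(-4 + (2 - (1 + (-5 + 2) + 1))))))**2 = (843 + (-38 + 2*((2 - (1 - 3 + 1))*(-4 + (2 - (1 - 3 + 1))))))**2 = (843 + (-38 + 2*((2 - 1*(-1))*(-4 + (2 - 1*(-1))))))**2 = (843 + (-38 + 2*((2 + 1)*(-4 + (2 + 1)))))**2 = (843 + (-38 + 2*(3*(-4 + 3))))**2 = (843 + (-38 + 2*(3*(-1))))**2 = (843 + (-38 + 2*(-3)))**2 = (843 + (-38 - 6))**2 = (843 - 44)**2 = 799**2 = 638401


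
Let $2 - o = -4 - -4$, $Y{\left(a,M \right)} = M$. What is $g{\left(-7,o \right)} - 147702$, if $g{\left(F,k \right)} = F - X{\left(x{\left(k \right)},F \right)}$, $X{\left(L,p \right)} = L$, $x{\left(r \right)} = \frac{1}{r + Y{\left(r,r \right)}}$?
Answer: $- \frac{590837}{4} \approx -1.4771 \cdot 10^{5}$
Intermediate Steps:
$x{\left(r \right)} = \frac{1}{2 r}$ ($x{\left(r \right)} = \frac{1}{r + r} = \frac{1}{2 r}$)
$o = 2$ ($o = 2 - \left(-4 - -4\right) = 2 - \left(-4 + 4\right) = 2 - 0 = 2 + 0 = 2$)
$g{\left(F,k \right)} = F - \frac{1}{2 k}$
$g{\left(-7,o \right)} - 147702 = \left(-7 - \frac{1}{2 \cdot 2}\right) - 147702 = \left(-7 - \frac{1}{4}\right) - 147702 = - \frac{29}{4} - 147702 = - \frac{590837}{4}$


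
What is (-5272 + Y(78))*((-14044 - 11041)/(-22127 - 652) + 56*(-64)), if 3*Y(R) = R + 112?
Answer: 1275313661726/68337 ≈ 1.8662e+7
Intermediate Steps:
Y(R) = 112/3 + R/3 (Y(R) = (R + 112)/3 = (112 + R)/3 = 112/3 + R/3)
(-5272 + Y(78))*((-14044 - 11041)/(-22127 - 652) + 56*(-64)) = (-5272 + (112/3 + (⅓)*78))*((-14044 - 11041)/(-22127 - 652) + 56*(-64)) = (-5272 + (112/3 + 26))*(-25085/(-22779) - 3584) = (-5272 + 190/3)*(-25085*(-1/22779) - 3584) = -15626*(25085/22779 - 3584)/3 = -15626/3*(-81614851/22779) = 1275313661726/68337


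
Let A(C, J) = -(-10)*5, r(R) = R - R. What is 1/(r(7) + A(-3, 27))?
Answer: 1/50 ≈ 0.020000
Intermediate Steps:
r(R) = 0
A(C, J) = 50 (A(C, J) = -5*(-10) = 50)
1/(r(7) + A(-3, 27)) = 1/(0 + 50) = 1/50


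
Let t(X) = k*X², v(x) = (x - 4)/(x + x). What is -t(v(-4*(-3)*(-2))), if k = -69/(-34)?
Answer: -1127/1632 ≈ -0.69056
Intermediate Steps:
v(x) = (-4 + x)/(2*x) (v(x) = (-4 + x)/((2*x)) = (-4 + x)*(1/(2*x)) = (-4 + x)/(2*x))
k = 69/34 (k = -69*(-1/34) = 69/34 ≈ 2.0294)
t(X) = 69*X²/34
-t(v(-4*(-3)*(-2))) = -69*((-4 - 4*(-3)*(-2))/(2*((-4*(-3)*(-2)))))²/34 = -69*((-4 + 12*(-2))/(2*((12*(-2)))))²/34 = -69*((½)*(-4 - 24)/(-24))²/34 = -69*((½)*(-1/24)*(-28))²/34 = -69*(7/12)²/34 = -69*49/(34*144) = -1*1127/1632 = -1127/1632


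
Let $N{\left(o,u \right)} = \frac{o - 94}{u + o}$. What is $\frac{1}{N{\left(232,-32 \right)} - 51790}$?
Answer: $- \frac{100}{5178931} \approx -1.9309 \cdot 10^{-5}$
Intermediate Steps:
$N{\left(o,u \right)} = \frac{-94 + o}{o + u}$
$\frac{1}{N{\left(232,-32 \right)} - 51790} = \frac{1}{\frac{-94 + 232}{232 - 32} - 51790} = \frac{1}{\frac{1}{200} \cdot 138 - 51790} = \frac{1}{\frac{69}{100} - 51790} = \frac{1}{- \frac{5178931}{100}} = - \frac{100}{5178931}$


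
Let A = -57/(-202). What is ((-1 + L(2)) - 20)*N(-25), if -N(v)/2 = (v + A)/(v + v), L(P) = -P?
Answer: 114839/5050 ≈ 22.740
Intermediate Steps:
A = 57/202 (A = -57*(-1/202) = 57/202 ≈ 0.28218)
N(v) = -(57/202 + v)/v (N(v) = -2*(v + 57/202)/(v + v) = -2*(57/202 + v)/(2*v) = -2*(57/202 + v)*1/(2*v) = -(57/202 + v)/v)
((-1 + L(2)) - 20)*N(-25) = ((-1 - 1*2) - 20)*((-57/202 - 1*(-25))/(-25)) = ((-1 - 2) - 20)*(-(-57/202 + 25)/25) = (-3 - 20)*(-1/25*4993/202) = -23*(-4993/5050) = 114839/5050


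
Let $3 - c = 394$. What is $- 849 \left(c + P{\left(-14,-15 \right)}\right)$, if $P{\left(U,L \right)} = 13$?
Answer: $320922$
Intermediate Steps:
$c = -391$ ($c = 3 - 394 = -391$)
$- 849 \left(c + P{\left(-14,-15 \right)}\right) = - 849 \left(-391 + 13\right) = \left(-849\right) \left(-378\right) = 320922$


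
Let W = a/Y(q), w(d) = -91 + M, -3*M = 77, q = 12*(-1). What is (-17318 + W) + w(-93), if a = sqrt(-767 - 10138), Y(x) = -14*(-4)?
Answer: -52304/3 + I*sqrt(10905)/56 ≈ -17435.0 + 1.8648*I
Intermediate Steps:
q = -12
M = -77/3 (M = -1/3*77 = -77/3 ≈ -25.667)
Y(x) = 56
w(d) = -350/3 (w(d) = -91 - 77/3 = -350/3)
a = I*sqrt(10905) (a = sqrt(-10905) = I*sqrt(10905) ≈ 104.43*I)
W = I*sqrt(10905)/56 (W = (I*sqrt(10905))/56 = (I*sqrt(10905))*(1/56) = I*sqrt(10905)/56 ≈ 1.8648*I)
(-17318 + W) + w(-93) = (-17318 + I*sqrt(10905)/56) - 350/3 = -52304/3 + I*sqrt(10905)/56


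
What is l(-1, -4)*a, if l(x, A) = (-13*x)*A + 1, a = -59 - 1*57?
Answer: 5916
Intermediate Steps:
a = -116 (a = -59 - 57 = -116)
l(x, A) = 1 - 13*A*x (l(x, A) = -13*A*x + 1 = 1 - 13*A*x)
l(-1, -4)*a = (1 - 13*(-4)*(-1))*(-116) = (1 - 52)*(-116) = -51*(-116) = 5916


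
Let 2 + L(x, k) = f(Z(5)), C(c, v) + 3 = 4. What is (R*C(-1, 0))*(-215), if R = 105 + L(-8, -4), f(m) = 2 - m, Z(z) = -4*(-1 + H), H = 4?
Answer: -25155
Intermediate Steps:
C(c, v) = 1 (C(c, v) = -3 + 4 = 1)
Z(z) = -12 (Z(z) = -4*(-1 + 4) = -4*3 = -12)
L(x, k) = 12 (L(x, k) = -2 + (2 - 1*(-12)) = -2 + (2 + 12) = -2 + 14 = 12)
R = 117 (R = 105 + 12 = 117)
(R*C(-1, 0))*(-215) = (117*1)*(-215) = 117*(-215) = -25155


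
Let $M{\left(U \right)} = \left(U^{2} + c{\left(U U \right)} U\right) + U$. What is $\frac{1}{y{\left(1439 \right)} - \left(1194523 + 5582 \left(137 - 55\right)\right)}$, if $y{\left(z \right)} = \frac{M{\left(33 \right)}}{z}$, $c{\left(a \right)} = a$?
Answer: $- \frac{1439}{2377546374} \approx -6.0525 \cdot 10^{-7}$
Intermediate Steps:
$M{\left(U \right)} = U + U^{2} + U^{3}$ ($M{\left(U \right)} = \left(U^{2} + U U U\right) + U = \left(U^{2} + U^{2} U\right) + U = \left(U^{2} + U^{3}\right) + U = U + U^{2} + U^{3}$)
$y{\left(z \right)} = \frac{37059}{z}$ ($y{\left(z \right)} = \frac{33 \left(1 + 33 + 33^{2}\right)}{z} = \frac{33 \left(1 + 33 + 1089\right)}{z} = \frac{33 \cdot 1123}{z} = \frac{37059}{z}$)
$\frac{1}{y{\left(1439 \right)} - \left(1194523 + 5582 \left(137 - 55\right)\right)} = \frac{1}{\frac{37059}{1439} - \left(1194523 + 5582 \left(137 - 55\right)\right)} = \frac{1}{37059 \cdot \frac{1}{1439} - 1652247} = \frac{1}{\frac{37059}{1439} - 1652247} = \frac{1}{- \frac{2377546374}{1439}} = - \frac{1439}{2377546374}$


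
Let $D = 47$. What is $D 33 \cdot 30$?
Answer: $46530$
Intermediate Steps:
$D 33 \cdot 30 = 47 \cdot 33 \cdot 30 = 1551 \cdot 30 = 46530$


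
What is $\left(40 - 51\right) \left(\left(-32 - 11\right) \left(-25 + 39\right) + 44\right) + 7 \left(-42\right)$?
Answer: $5844$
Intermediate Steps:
$\left(40 - 51\right) \left(\left(-32 - 11\right) \left(-25 + 39\right) + 44\right) + 7 \left(-42\right) = - 11 \left(\left(-43\right) 14 + 44\right) - 294 = - 11 \left(-602 + 44\right) - 294 = \left(-11\right) \left(-558\right) - 294 = 6138 - 294 = 5844$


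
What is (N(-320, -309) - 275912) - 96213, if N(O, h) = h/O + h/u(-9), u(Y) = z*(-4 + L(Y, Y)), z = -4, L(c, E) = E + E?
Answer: -1309888961/3520 ≈ -3.7213e+5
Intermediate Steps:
L(c, E) = 2*E
u(Y) = 16 - 8*Y (u(Y) = -4*(-4 + 2*Y) = 16 - 8*Y)
N(O, h) = h/88 + h/O (N(O, h) = h/O + h/(16 - 8*(-9)) = h/O + h/(16 + 72) = h/O + h/88 = h/88 + h/O)
(N(-320, -309) - 275912) - 96213 = (((1/88)*(-309) - 309/(-320)) - 275912) - 96213 = ((-309/88 - 309*(-1/320)) - 275912) - 96213 = ((-309/88 + 309/320) - 275912) - 96213 = (-8961/3520 - 275912) - 96213 = -971219201/3520 - 96213 = -1309888961/3520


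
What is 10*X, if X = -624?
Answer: -6240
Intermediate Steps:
10*X = 10*(-624) = -6240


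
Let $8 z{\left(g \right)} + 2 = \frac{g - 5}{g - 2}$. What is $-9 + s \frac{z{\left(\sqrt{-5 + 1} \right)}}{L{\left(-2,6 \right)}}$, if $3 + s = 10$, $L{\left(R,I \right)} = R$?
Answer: $- \frac{569}{64} - \frac{21 i}{64} \approx -8.8906 - 0.32813 i$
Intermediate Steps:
$s = 7$ ($s = -3 + 10 = 7$)
$z{\left(g \right)} = - \frac{1}{4} + \frac{-5 + g}{8 \left(-2 + g\right)}$ ($z{\left(g \right)} = - \frac{1}{4} + \frac{\left(g - 5\right) \frac{1}{g - 2}}{8} = - \frac{1}{4} + \frac{\left(-5 + g\right) \frac{1}{-2 + g}}{8} = - \frac{1}{4} + \frac{\frac{1}{-2 + g} \left(-5 + g\right)}{8} = - \frac{1}{4} + \frac{-5 + g}{8 \left(-2 + g\right)}$)
$-9 + s \frac{z{\left(\sqrt{-5 + 1} \right)}}{L{\left(-2,6 \right)}} = -9 + 7 \frac{\frac{1}{8} \frac{1}{-2 + \sqrt{-5 + 1}} \left(-1 - \sqrt{-5 + 1}\right)}{-2} = -9 + 7 \frac{-1 - \sqrt{-4}}{8 \left(-2 + \sqrt{-4}\right)} \left(- \frac{1}{2}\right) = -9 + 7 \frac{-1 - 2 i}{8 \left(-2 + 2 i\right)} \left(- \frac{1}{2}\right) = -9 + 7 \frac{\frac{-2 - 2 i}{8} \left(-1 - 2 i\right)}{8} \left(- \frac{1}{2}\right) = -9 + 7 \frac{\left(-1 - 2 i\right) \left(-2 - 2 i\right)}{64} \left(- \frac{1}{2}\right) = -9 + 7 \left(- \frac{\left(-1 - 2 i\right) \left(-2 - 2 i\right)}{128}\right) = -9 - \frac{7 \left(-1 - 2 i\right) \left(-2 - 2 i\right)}{128}$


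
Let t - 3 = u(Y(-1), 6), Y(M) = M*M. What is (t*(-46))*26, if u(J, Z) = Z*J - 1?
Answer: -9568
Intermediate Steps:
Y(M) = M²
u(J, Z) = -1 + J*Z (u(J, Z) = J*Z - 1 = -1 + J*Z)
t = 8 (t = 3 + (-1 + (-1)²*6) = 3 + (-1 + 1*6) = 3 + (-1 + 6) = 3 + 5 = 8)
(t*(-46))*26 = (8*(-46))*26 = -368*26 = -9568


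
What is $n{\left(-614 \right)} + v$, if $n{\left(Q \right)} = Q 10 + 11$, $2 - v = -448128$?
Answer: $442001$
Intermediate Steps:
$v = 448130$ ($v = 2 - -448128 = 2 + 448128 = 448130$)
$n{\left(Q \right)} = 11 + 10 Q$ ($n{\left(Q \right)} = 10 Q + 11 = 11 + 10 Q$)
$n{\left(-614 \right)} + v = \left(11 + 10 \left(-614\right)\right) + 448130 = \left(11 - 6140\right) + 448130 = -6129 + 448130 = 442001$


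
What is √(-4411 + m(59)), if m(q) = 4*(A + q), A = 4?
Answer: I*√4159 ≈ 64.49*I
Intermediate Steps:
m(q) = 16 + 4*q (m(q) = 4*(4 + q) = 16 + 4*q)
√(-4411 + m(59)) = √(-4411 + (16 + 4*59)) = √(-4411 + (16 + 236)) = √(-4411 + 252) = √(-4159) = I*√4159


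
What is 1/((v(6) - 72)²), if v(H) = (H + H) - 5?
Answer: 1/4225 ≈ 0.00023669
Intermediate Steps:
v(H) = -5 + 2*H (v(H) = 2*H - 5 = -5 + 2*H)
1/((v(6) - 72)²) = 1/(((-5 + 2*6) - 72)²) = 1/(((-5 + 12) - 72)²) = 1/((7 - 72)²) = 1/((-65)²) = 1/4225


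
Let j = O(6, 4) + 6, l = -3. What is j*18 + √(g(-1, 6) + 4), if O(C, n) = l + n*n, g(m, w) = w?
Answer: 342 + √10 ≈ 345.16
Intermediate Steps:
O(C, n) = -3 + n² (O(C, n) = -3 + n*n = -3 + n²)
j = 19 (j = (-3 + 4²) + 6 = (-3 + 16) + 6 = 13 + 6 = 19)
j*18 + √(g(-1, 6) + 4) = 19*18 + √(6 + 4) = 342 + √10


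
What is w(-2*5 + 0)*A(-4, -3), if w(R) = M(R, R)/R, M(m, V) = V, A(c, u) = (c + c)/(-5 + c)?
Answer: 8/9 ≈ 0.88889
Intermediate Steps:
A(c, u) = 2*c/(-5 + c) (A(c, u) = (2*c)/(-5 + c) = 2*c/(-5 + c))
w(R) = 1 (w(R) = R/R = 1)
w(-2*5 + 0)*A(-4, -3) = 1*(2*(-4)/(-5 - 4)) = 1*(2*(-4)/(-9)) = 1*(2*(-4)*(-1/9)) = 1*(8/9) = 8/9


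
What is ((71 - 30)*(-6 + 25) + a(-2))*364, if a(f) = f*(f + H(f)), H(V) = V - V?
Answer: 285012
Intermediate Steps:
H(V) = 0
a(f) = f² (a(f) = f*(f + 0) = f*f = f²)
((71 - 30)*(-6 + 25) + a(-2))*364 = ((71 - 30)*(-6 + 25) + (-2)²)*364 = (41*19 + 4)*364 = (779 + 4)*364 = 783*364 = 285012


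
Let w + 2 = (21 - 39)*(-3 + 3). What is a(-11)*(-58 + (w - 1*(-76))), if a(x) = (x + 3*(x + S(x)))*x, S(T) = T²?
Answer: -56144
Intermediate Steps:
w = -2 (w = -2 + (21 - 39)*(-3 + 3) = -2 - 18*0 = -2 + 0 = -2)
a(x) = x*(3*x² + 4*x) (a(x) = (x + 3*(x + x²))*x = (x + (3*x + 3*x²))*x = (3*x² + 4*x)*x = x*(3*x² + 4*x))
a(-11)*(-58 + (w - 1*(-76))) = ((-11)²*(4 + 3*(-11)))*(-58 + (-2 - 1*(-76))) = (121*(4 - 33))*(-58 + (-2 + 76)) = (121*(-29))*(-58 + 74) = -3509*16 = -56144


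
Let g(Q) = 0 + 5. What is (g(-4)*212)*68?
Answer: 72080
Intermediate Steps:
g(Q) = 5
(g(-4)*212)*68 = (5*212)*68 = 1060*68 = 72080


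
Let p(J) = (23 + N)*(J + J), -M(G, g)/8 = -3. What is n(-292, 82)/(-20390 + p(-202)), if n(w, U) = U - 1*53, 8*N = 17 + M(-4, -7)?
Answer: -58/63505 ≈ -0.00091331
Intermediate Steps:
M(G, g) = 24 (M(G, g) = -8*(-3) = 24)
N = 41/8 (N = (17 + 24)/8 = (⅛)*41 = 41/8 ≈ 5.1250)
n(w, U) = -53 + U (n(w, U) = U - 53 = -53 + U)
p(J) = 225*J/4 (p(J) = (23 + 41/8)*(J + J) = 225*(2*J)/8 = 225*J/4)
n(-292, 82)/(-20390 + p(-202)) = (-53 + 82)/(-20390 + (225/4)*(-202)) = 29/(-20390 - 22725/2) = 29/(-63505/2) = 29*(-2/63505) = -58/63505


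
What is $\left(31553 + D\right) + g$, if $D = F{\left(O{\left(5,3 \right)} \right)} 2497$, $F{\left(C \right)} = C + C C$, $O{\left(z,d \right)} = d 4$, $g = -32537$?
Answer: $388548$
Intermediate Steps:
$O{\left(z,d \right)} = 4 d$
$F{\left(C \right)} = C + C^{2}$
$D = 389532$ ($D = 4 \cdot 3 \left(1 + 4 \cdot 3\right) 2497 = 12 \left(1 + 12\right) 2497 = 12 \cdot 13 \cdot 2497 = 156 \cdot 2497 = 389532$)
$\left(31553 + D\right) + g = \left(31553 + 389532\right) - 32537 = 421085 - 32537 = 388548$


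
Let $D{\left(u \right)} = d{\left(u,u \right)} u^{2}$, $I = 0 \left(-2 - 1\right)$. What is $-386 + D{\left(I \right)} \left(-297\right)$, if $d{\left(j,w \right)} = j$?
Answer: $-386$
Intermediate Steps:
$I = 0$ ($I = 0 \left(-3\right) = 0$)
$D{\left(u \right)} = u^{3}$ ($D{\left(u \right)} = u u^{2} = u^{3}$)
$-386 + D{\left(I \right)} \left(-297\right) = -386 + 0^{3} \left(-297\right) = -386 + 0 \left(-297\right) = -386 + 0 = -386$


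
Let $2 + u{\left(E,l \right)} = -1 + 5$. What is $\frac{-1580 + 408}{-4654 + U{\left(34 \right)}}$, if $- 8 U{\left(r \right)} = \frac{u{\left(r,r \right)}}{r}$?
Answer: $\frac{159392}{632945} \approx 0.25183$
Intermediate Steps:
$u{\left(E,l \right)} = 2$ ($u{\left(E,l \right)} = -2 + \left(-1 + 5\right) = -2 + 4 = 2$)
$U{\left(r \right)} = - \frac{1}{4 r}$ ($U{\left(r \right)} = - \frac{2 \frac{1}{r}}{8} = - \frac{1}{4 r}$)
$\frac{-1580 + 408}{-4654 + U{\left(34 \right)}} = \frac{-1580 + 408}{-4654 - \frac{1}{4 \cdot 34}} = - \frac{1172}{-4654 - \frac{1}{136}} = - \frac{1172}{- \frac{632945}{136}} = \left(-1172\right) \left(- \frac{136}{632945}\right) = \frac{159392}{632945}$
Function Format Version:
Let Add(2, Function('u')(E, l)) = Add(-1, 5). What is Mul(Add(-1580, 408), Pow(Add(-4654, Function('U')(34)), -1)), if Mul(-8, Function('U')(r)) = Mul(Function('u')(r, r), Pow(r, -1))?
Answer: Rational(159392, 632945) ≈ 0.25183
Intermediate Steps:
Function('u')(E, l) = 2 (Function('u')(E, l) = Add(-2, Add(-1, 5)) = Add(-2, 4) = 2)
Function('U')(r) = Mul(Rational(-1, 4), Pow(r, -1)) (Function('U')(r) = Mul(Rational(-1, 8), Mul(2, Pow(r, -1))) = Mul(Rational(-1, 4), Pow(r, -1)))
Mul(Add(-1580, 408), Pow(Add(-4654, Function('U')(34)), -1)) = Mul(Add(-1580, 408), Pow(Add(-4654, Mul(Rational(-1, 4), Pow(34, -1))), -1)) = Mul(-1172, Pow(Add(-4654, Mul(Rational(-1, 4), Rational(1, 34))), -1)) = Mul(-1172, Pow(Add(-4654, Rational(-1, 136)), -1)) = Mul(-1172, Pow(Rational(-632945, 136), -1)) = Mul(-1172, Rational(-136, 632945)) = Rational(159392, 632945)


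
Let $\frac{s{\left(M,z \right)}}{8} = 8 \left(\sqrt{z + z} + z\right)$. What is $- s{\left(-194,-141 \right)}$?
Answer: $9024 - 64 i \sqrt{282} \approx 9024.0 - 1074.7 i$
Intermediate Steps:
$s{\left(M,z \right)} = 64 z + 64 \sqrt{2} \sqrt{z}$ ($s{\left(M,z \right)} = 8 \cdot 8 \left(\sqrt{z + z} + z\right) = 8 \cdot 8 \left(\sqrt{2 z} + z\right) = 8 \cdot 8 \left(\sqrt{2} \sqrt{z} + z\right) = 8 \cdot 8 \left(z + \sqrt{2} \sqrt{z}\right) = 8 \left(8 z + 8 \sqrt{2} \sqrt{z}\right) = 64 z + 64 \sqrt{2} \sqrt{z}$)
$- s{\left(-194,-141 \right)} = - (64 \left(-141\right) + 64 \sqrt{2} \sqrt{-141}) = - (-9024 + 64 \sqrt{2} i \sqrt{141}) = - (-9024 + 64 i \sqrt{282}) = 9024 - 64 i \sqrt{282}$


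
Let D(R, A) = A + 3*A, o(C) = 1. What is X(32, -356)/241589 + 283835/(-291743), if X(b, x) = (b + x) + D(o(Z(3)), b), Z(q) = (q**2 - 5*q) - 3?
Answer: -68628595443/70481899627 ≈ -0.97371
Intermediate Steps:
Z(q) = -3 + q**2 - 5*q
D(R, A) = 4*A
X(b, x) = x + 5*b (X(b, x) = (b + x) + 4*b = x + 5*b)
X(32, -356)/241589 + 283835/(-291743) = (-356 + 5*32)/241589 + 283835/(-291743) = (-356 + 160)*(1/241589) + 283835*(-1/291743) = -196*1/241589 - 283835/291743 = -196/241589 - 283835/291743 = -68628595443/70481899627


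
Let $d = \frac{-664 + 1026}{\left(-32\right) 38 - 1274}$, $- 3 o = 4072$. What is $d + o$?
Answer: $- \frac{1690061}{1245} \approx -1357.5$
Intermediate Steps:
$o = - \frac{4072}{3}$ ($o = \left(- \frac{1}{3}\right) 4072 = - \frac{4072}{3} \approx -1357.3$)
$d = - \frac{181}{1245}$ ($d = \frac{362}{-1216 - 1274} = \frac{362}{-2490} = 362 \left(- \frac{1}{2490}\right) = - \frac{181}{1245} \approx -0.14538$)
$d + o = - \frac{181}{1245} - \frac{4072}{3} = - \frac{1690061}{1245}$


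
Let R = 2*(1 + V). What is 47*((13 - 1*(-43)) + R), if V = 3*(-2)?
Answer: 2162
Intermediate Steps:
V = -6
R = -10 (R = 2*(1 - 6) = 2*(-5) = -10)
47*((13 - 1*(-43)) + R) = 47*((13 - 1*(-43)) - 10) = 47*((13 + 43) - 10) = 47*(56 - 10) = 47*46 = 2162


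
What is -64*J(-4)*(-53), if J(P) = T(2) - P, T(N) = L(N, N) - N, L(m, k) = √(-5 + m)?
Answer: 6784 + 3392*I*√3 ≈ 6784.0 + 5875.1*I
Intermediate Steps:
T(N) = √(-5 + N) - N
J(P) = -2 - P + I*√3 (J(P) = (√(-5 + 2) - 1*2) - P = (√(-3) - 2) - P = (I*√3 - 2) - P = (-2 + I*√3) - P = -2 - P + I*√3)
-64*J(-4)*(-53) = -64*(-2 - 1*(-4) + I*√3)*(-53) = -64*(-2 + 4 + I*√3)*(-53) = -64*(2 + I*√3)*(-53) = (-128 - 64*I*√3)*(-53) = 6784 + 3392*I*√3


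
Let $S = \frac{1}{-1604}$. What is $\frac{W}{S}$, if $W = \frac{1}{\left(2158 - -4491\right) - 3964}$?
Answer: $- \frac{1604}{2685} \approx -0.59739$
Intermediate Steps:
$S = - \frac{1}{1604} \approx -0.00062344$
$W = \frac{1}{2685}$ ($W = \frac{1}{\left(2158 + 4491\right) - 3964} = \frac{1}{6649 - 3964} = \frac{1}{2685} \approx 0.00037244$)
$\frac{W}{S} = \frac{1}{2685 \left(- \frac{1}{1604}\right)} = \frac{1}{2685} \left(-1604\right) = - \frac{1604}{2685}$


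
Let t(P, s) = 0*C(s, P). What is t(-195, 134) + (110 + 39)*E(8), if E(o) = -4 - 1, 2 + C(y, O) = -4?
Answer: -745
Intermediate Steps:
C(y, O) = -6 (C(y, O) = -2 - 4 = -6)
E(o) = -5
t(P, s) = 0 (t(P, s) = 0*(-6) = 0)
t(-195, 134) + (110 + 39)*E(8) = 0 + (110 + 39)*(-5) = 0 + 149*(-5) = 0 - 745 = -745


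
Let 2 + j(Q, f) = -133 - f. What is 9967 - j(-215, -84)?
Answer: 10018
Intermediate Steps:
j(Q, f) = -135 - f (j(Q, f) = -2 + (-133 - f) = -135 - f)
9967 - j(-215, -84) = 9967 - (-135 - 1*(-84)) = 9967 - (-135 + 84) = 9967 - 1*(-51) = 9967 + 51 = 10018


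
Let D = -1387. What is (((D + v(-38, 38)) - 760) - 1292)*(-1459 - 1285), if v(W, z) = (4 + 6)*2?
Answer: 9381736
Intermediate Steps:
v(W, z) = 20 (v(W, z) = 10*2 = 20)
(((D + v(-38, 38)) - 760) - 1292)*(-1459 - 1285) = (((-1387 + 20) - 760) - 1292)*(-1459 - 1285) = ((-1367 - 760) - 1292)*(-2744) = (-2127 - 1292)*(-2744) = -3419*(-2744) = 9381736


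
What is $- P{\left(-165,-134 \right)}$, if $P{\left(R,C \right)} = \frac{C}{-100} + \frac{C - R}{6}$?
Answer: $- \frac{488}{75} \approx -6.5067$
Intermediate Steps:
$P{\left(R,C \right)} = - \frac{R}{6} + \frac{47 C}{300}$ ($P{\left(R,C \right)} = C \left(- \frac{1}{100}\right) + \left(C - R\right) \frac{1}{6} = - \frac{C}{100} + \left(- \frac{R}{6} + \frac{C}{6}\right) = - \frac{R}{6} + \frac{47 C}{300}$)
$- P{\left(-165,-134 \right)} = - (\left(- \frac{1}{6}\right) \left(-165\right) + \frac{47}{300} \left(-134\right)) = - (\frac{55}{2} - \frac{3149}{150}) = \left(-1\right) \frac{488}{75} = - \frac{488}{75}$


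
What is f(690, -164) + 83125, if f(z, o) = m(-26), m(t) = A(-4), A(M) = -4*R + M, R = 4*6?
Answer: 83025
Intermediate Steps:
R = 24
A(M) = -96 + M (A(M) = -4*24 + M = -96 + M)
m(t) = -100 (m(t) = -96 - 4 = -100)
f(z, o) = -100
f(690, -164) + 83125 = -100 + 83125 = 83025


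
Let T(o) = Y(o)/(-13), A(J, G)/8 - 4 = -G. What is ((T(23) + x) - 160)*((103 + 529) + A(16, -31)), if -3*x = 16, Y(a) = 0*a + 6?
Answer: -1965664/13 ≈ -1.5121e+5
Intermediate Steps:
A(J, G) = 32 - 8*G (A(J, G) = 32 + 8*(-G) = 32 - 8*G)
Y(a) = 6 (Y(a) = 0 + 6 = 6)
x = -16/3 (x = -1/3*16 = -16/3 ≈ -5.3333)
T(o) = -6/13 (T(o) = 6/(-13) = 6*(-1/13) = -6/13)
((T(23) + x) - 160)*((103 + 529) + A(16, -31)) = ((-6/13 - 16/3) - 160)*((103 + 529) + (32 - 8*(-31))) = (-226/39 - 160)*(632 + (32 + 248)) = -6466*(632 + 280)/39 = -6466/39*912 = -1965664/13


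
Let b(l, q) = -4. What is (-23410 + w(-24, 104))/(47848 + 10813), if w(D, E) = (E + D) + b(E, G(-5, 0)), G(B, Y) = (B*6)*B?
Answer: -23334/58661 ≈ -0.39778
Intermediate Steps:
G(B, Y) = 6*B**2 (G(B, Y) = (6*B)*B = 6*B**2)
w(D, E) = -4 + D + E (w(D, E) = (E + D) - 4 = (D + E) - 4 = -4 + D + E)
(-23410 + w(-24, 104))/(47848 + 10813) = (-23410 + (-4 - 24 + 104))/(47848 + 10813) = (-23410 + 76)/58661 = -23334*1/58661 = -23334/58661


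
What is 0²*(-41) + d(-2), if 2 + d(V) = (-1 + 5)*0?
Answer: -2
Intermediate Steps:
d(V) = -2 (d(V) = -2 + (-1 + 5)*0 = -2 + 4*0 = -2 + 0 = -2)
0²*(-41) + d(-2) = 0²*(-41) - 2 = 0*(-41) - 2 = 0 - 2 = -2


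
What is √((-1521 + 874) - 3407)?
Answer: I*√4054 ≈ 63.671*I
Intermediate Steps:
√((-1521 + 874) - 3407) = √(-647 - 3407) = √(-4054) = I*√4054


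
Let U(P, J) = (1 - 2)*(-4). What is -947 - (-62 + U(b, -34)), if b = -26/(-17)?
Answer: -889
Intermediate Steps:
b = 26/17 (b = -26*(-1/17) = 26/17 ≈ 1.5294)
U(P, J) = 4 (U(P, J) = -1*(-4) = 4)
-947 - (-62 + U(b, -34)) = -947 - (-62 + 4) = -947 - 1*(-58) = -947 + 58 = -889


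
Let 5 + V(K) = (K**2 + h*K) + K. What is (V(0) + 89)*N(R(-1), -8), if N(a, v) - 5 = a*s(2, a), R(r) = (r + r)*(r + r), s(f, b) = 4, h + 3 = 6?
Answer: 1764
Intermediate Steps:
h = 3 (h = -3 + 6 = 3)
R(r) = 4*r**2 (R(r) = (2*r)*(2*r) = 4*r**2)
V(K) = -5 + K**2 + 4*K (V(K) = -5 + ((K**2 + 3*K) + K) = -5 + (K**2 + 4*K) = -5 + K**2 + 4*K)
N(a, v) = 5 + 4*a (N(a, v) = 5 + a*4 = 5 + 4*a)
(V(0) + 89)*N(R(-1), -8) = ((-5 + 0**2 + 4*0) + 89)*(5 + 4*(4*(-1)**2)) = ((-5 + 0 + 0) + 89)*(5 + 4*(4*1)) = (-5 + 89)*(5 + 4*4) = 84*(5 + 16) = 84*21 = 1764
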